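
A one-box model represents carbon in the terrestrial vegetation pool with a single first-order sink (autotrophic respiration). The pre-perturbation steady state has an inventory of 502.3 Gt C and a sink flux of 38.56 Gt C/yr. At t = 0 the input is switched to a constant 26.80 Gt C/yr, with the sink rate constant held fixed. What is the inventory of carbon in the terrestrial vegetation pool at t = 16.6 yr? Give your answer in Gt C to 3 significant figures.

392 Gt C

The sink rate constant is k = F₀/M₀ = 38.56/502.3 = 0.07677 yr⁻¹.
Solving dM/dt = F₁ − kM with M(0) = M₀ gives M(t) = F₁/k + (M₀ − F₁/k)·e^(−kt).
F₁/k = 26.80/0.07677 = 349.11 Gt C; kt = 0.07677 × 16.6 = 1.274, e^(−kt) = 0.2796.
M(16.6) = 349.11 + (502.3 − 349.11) × 0.2796 = 349.11 + 42.84 = 391.94 Gt C.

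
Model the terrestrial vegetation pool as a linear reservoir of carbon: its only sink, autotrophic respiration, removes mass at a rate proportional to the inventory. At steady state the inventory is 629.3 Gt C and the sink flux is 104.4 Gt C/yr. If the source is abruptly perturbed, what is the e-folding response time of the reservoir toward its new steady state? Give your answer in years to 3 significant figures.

6.03 yr

For a linear reservoir the response time equals the residence time τ = M/F.
τ = 629.3 / 104.4 = 6.028 yr.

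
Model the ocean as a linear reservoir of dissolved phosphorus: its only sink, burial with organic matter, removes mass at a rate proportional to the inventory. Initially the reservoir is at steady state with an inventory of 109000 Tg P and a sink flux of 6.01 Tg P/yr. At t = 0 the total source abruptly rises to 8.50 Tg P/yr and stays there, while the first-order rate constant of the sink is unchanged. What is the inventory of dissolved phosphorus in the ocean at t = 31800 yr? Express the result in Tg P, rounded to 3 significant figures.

The sink rate constant is k = F₀/M₀ = 6.01/109000 = 5.514×10^-5 yr⁻¹.
Solving dM/dt = F₁ − kM with M(0) = M₀ gives M(t) = F₁/k + (M₀ − F₁/k)·e^(−kt).
F₁/k = 8.50/5.514×10^-5 = 154160 Tg P; kt = 5.514×10^-5 × 31800 = 1.753, e^(−kt) = 0.1732.
M(31800) = 154160 + (109000 − 154160) × 0.1732 = 154160 − 7821 = 146340 Tg P.

146000 Tg P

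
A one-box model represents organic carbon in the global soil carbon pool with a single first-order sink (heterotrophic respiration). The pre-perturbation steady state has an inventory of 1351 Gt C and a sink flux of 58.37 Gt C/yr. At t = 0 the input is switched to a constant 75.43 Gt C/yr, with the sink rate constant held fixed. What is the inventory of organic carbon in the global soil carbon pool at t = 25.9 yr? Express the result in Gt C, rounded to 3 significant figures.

Residence time τ = M₀/F₀ = 23.15 yr. The eventual steady state is M_∞ = M₀·(F₁/F₀) = 1351 × 75.43/58.37 = 1745.9 Gt C.
The anomaly ΔM(t) = M(t) − M_∞ decays as ΔM₀·e^(−t/τ) with ΔM₀ = 1351 − 1745.9 = −394.9 Gt C.
At t = 25.9 yr, e^(−t/τ) = e^(−1.119) = 0.3266, so ΔM = −129.0 Gt C and M = 1745.9 − 129.0 = 1616.9 Gt C.

1620 Gt C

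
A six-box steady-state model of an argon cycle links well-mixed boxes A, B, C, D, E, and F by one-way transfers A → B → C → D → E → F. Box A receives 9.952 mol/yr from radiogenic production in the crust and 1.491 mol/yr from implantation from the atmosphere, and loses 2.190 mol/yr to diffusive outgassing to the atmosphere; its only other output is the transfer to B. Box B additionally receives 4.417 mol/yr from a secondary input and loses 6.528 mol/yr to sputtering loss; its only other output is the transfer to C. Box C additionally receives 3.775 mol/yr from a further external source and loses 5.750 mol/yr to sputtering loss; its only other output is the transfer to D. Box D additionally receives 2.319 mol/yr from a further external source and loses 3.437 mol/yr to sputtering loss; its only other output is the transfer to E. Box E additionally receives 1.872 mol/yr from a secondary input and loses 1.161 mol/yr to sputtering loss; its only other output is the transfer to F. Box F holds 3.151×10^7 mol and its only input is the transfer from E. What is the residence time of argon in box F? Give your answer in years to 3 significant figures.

6.62×10^6 yr

Box A: F(A→B) = (9.952 + 1.491) − 2.190 = 9.2530 mol/yr.
Box B: F(B→C) = (9.2530 + 4.417) − 6.528 = 7.1420 mol/yr.
Box C: F(C→D) = (7.1420 + 3.775) − 5.750 = 5.1670 mol/yr.
Box D: F(D→E) = (5.1670 + 2.319) − 3.437 = 4.0490 mol/yr.
Box E: F(E→F) = (4.0490 + 1.872) − 1.161 = 4.7600 mol/yr.
Box F throughput = its input = 4.7600 mol/yr; τ = 3.151×10^7 / 4.7600 = 6.620×10^6 yr.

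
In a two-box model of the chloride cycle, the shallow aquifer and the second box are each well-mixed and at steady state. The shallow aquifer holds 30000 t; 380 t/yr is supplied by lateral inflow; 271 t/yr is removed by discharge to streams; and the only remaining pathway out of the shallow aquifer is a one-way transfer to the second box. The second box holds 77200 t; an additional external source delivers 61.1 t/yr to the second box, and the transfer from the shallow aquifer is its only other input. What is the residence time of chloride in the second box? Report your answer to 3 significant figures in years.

454 yr

Balance the shallow aquifer: ΣF_in = 380.00 t/yr.
Transfer to the second box = ΣF_in − (271) = 109.00 t/yr.
Total input to the second box = 109.00 + 61.1 = 170.10 t/yr; at steady state this equals its total output.
τ = M / F = 77200 / 170.10 = 453.9 yr.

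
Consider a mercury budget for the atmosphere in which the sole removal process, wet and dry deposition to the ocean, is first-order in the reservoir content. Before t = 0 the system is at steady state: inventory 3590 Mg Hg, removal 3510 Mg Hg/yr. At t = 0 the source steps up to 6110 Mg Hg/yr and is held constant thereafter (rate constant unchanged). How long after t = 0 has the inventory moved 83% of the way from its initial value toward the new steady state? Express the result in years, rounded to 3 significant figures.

τ = M₀/F₀ = 3590/3510 = 1.023 yr.
The remaining gap fraction is e^(−t/τ); 83% covered ⇒ e^(−t/τ) = 0.170.
t = −τ ln(0.170) = 1.023 × 1.772 = 1.812 yr.

1.81 yr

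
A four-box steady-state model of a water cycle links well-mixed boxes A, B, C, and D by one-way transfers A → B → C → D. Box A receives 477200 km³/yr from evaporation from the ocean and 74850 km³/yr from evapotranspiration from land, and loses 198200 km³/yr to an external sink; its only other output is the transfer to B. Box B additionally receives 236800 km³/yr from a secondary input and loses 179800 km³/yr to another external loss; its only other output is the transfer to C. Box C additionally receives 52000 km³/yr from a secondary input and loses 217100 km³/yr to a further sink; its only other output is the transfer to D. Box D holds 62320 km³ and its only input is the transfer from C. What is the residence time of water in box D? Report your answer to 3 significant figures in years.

0.254 yr

Box A: F(A→B) = (477200 + 74850) − 198200 = 353850 km³/yr.
Box B: F(B→C) = (353850 + 236800) − 179800 = 410850 km³/yr.
Box C: F(C→D) = (410850 + 52000) − 217100 = 245750 km³/yr.
Box D throughput = its input = 245750 km³/yr; τ = 62320 / 245750 = 0.2536 yr.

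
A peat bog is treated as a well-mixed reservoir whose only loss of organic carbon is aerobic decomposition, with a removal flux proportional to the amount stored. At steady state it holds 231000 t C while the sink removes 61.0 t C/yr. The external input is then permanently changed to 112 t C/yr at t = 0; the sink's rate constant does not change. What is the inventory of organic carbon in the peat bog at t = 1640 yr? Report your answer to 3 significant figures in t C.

Residence time τ = M₀/F₀ = 3787 yr. The eventual steady state is M_∞ = M₀·(F₁/F₀) = 231000 × 112/61.0 = 424130 t C.
The anomaly ΔM(t) = M(t) − M_∞ decays as ΔM₀·e^(−t/τ) with ΔM₀ = 231000 − 424130 = −193100 t C.
At t = 1640 yr, e^(−t/τ) = e^(−0.4331) = 0.6485, so ΔM = −125200 t C and M = 424130 − 125200 = 298880 t C.

299000 t C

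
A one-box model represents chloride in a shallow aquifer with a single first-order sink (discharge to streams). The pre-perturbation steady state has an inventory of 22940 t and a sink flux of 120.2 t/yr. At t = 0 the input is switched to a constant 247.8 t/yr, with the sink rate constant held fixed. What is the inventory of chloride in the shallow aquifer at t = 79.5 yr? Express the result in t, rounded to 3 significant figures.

Residence time τ = M₀/F₀ = 190.8 yr. The eventual steady state is M_∞ = M₀·(F₁/F₀) = 22940 × 247.8/120.2 = 47292 t.
The anomaly ΔM(t) = M(t) − M_∞ decays as ΔM₀·e^(−t/τ) with ΔM₀ = 22940 − 47292 = −24350 t.
At t = 79.5 yr, e^(−t/τ) = e^(−0.4166) = 0.6593, so ΔM = −16060 t and M = 47292 − 16060 = 31237 t.

31200 t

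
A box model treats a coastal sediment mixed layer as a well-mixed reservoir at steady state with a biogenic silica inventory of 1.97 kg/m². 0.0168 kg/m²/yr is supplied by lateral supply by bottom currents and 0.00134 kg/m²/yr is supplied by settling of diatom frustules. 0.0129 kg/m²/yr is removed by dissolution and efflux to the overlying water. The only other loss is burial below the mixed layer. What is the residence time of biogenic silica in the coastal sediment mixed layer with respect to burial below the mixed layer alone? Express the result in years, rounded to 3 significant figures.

At steady state ΣF_in = ΣF_out.
ΣF_in = 0.0168 + 0.00134 = 0.018140 kg/m²/yr.
Burial below the mixed layer flux = ΣF_in − (0.0129) = 0.018140 − 0.01290 = 0.005240 kg/m²/yr.
τ = M / F = 1.97 / 0.005240 = 376.0 yr.

376 yr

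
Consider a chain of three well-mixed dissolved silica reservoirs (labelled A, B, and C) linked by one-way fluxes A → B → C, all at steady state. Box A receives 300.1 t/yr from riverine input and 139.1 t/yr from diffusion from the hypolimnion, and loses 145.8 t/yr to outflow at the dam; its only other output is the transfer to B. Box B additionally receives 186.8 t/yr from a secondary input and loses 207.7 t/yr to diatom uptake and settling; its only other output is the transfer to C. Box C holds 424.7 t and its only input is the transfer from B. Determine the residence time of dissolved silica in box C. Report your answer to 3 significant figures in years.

1.56 yr

Box A: F(A→B) = (300.1 + 139.1) − 145.8 = 293.40 t/yr.
Box B: F(B→C) = (293.40 + 186.8) − 207.7 = 272.50 t/yr.
Box C throughput = its input = 272.50 t/yr; τ = 424.7 / 272.50 = 1.559 yr.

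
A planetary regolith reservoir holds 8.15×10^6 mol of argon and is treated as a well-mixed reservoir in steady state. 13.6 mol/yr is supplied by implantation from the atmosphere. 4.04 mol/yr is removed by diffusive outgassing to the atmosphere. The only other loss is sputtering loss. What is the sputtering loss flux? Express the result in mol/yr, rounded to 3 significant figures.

9.56 mol/yr

At steady state ΣF_in = ΣF_out.
ΣF_in = 13.600 mol/yr.
Sputtering loss flux = ΣF_in − (4.04) = 13.600 − 4.040 = 9.560 mol/yr.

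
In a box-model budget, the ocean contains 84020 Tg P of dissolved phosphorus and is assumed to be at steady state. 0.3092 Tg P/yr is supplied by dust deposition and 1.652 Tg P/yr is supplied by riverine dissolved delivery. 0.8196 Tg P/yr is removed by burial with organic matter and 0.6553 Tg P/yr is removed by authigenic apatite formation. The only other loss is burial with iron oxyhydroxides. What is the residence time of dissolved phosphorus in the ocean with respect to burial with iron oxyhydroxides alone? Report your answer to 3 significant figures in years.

173000 yr

At steady state ΣF_in = ΣF_out.
ΣF_in = 0.3092 + 1.652 = 1.9612 Tg P/yr.
Burial with iron oxyhydroxides flux = ΣF_in − (0.8196 + 0.6553) = 1.9612 − 1.475 = 0.4863 Tg P/yr.
τ = M / F = 84020 / 0.4863 = 172800 yr.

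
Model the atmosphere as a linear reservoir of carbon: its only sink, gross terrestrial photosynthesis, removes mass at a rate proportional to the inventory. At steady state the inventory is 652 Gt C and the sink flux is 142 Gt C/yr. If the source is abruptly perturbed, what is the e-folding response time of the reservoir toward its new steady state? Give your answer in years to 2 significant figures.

4.6 yr

For a linear reservoir the response time equals the residence time τ = M/F.
τ = 652 / 142 = 4.592 yr.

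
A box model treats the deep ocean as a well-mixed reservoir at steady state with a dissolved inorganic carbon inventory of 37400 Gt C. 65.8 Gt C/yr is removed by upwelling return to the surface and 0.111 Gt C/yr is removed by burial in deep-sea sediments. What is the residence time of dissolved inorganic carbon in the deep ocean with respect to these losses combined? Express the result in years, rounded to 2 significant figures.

570 yr

Total removal = 65.80 + 0.1110 = 65.911 Gt C/yr.
τ = M / ΣF_out = 37400 / 65.911 = 567.4 yr.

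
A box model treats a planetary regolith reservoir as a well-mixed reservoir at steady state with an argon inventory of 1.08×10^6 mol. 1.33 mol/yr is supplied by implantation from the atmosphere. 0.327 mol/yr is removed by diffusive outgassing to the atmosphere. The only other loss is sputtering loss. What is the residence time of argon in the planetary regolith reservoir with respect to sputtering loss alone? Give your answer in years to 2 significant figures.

At steady state ΣF_in = ΣF_out.
ΣF_in = 1.3300 mol/yr.
Sputtering loss flux = ΣF_in − (0.327) = 1.3300 − 0.3270 = 1.003 mol/yr.
τ = M / F = 1.08×10^6 / 1.003 = 1.077×10^6 yr.

1.1×10^6 yr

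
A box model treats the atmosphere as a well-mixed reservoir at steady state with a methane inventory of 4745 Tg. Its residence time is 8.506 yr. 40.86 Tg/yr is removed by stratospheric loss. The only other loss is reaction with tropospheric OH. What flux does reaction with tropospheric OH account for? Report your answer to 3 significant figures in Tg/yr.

Total removal F = M/τ = 4745 / 8.506 = 557.8 Tg/yr.
Reaction with tropospheric OH = F − (40.86) = 557.8 − 40.86 = 517.0 Tg/yr.

517 Tg/yr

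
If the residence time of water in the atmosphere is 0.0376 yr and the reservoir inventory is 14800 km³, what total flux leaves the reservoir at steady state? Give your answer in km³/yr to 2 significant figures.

F = M / τ = 14800 / 0.0376 = 393600 km³/yr.

390000 km³/yr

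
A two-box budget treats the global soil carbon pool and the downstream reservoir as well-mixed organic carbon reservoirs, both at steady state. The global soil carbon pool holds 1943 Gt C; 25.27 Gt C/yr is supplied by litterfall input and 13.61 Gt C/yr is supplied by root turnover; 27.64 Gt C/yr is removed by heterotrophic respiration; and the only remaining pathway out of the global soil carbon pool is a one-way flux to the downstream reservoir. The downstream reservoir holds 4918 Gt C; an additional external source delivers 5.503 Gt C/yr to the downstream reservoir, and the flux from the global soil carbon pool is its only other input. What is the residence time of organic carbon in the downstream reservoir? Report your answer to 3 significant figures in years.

294 yr

Balance the global soil carbon pool: ΣF_in = 25.27 + 13.61 = 38.880 Gt C/yr.
Flux to the downstream reservoir = ΣF_in − (27.64) = 11.240 Gt C/yr.
Total input to the downstream reservoir = 11.240 + 5.503 = 16.743 Gt C/yr; at steady state this equals its total output.
τ = M / F = 4918 / 16.743 = 293.7 yr.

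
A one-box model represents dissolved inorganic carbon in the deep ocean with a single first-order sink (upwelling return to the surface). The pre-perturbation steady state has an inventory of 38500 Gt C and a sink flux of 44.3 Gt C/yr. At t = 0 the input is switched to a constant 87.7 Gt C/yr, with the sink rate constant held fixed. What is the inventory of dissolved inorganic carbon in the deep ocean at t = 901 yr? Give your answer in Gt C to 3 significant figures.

Residence time τ = M₀/F₀ = 869.1 yr. The eventual steady state is M_∞ = M₀·(F₁/F₀) = 38500 × 87.7/44.3 = 76218 Gt C.
The anomaly ΔM(t) = M(t) − M_∞ decays as ΔM₀·e^(−t/τ) with ΔM₀ = 38500 − 76218 = −37720 Gt C.
At t = 901 yr, e^(−t/τ) = e^(−1.037) = 0.3546, so ΔM = −13380 Gt C and M = 76218 − 13380 = 62843 Gt C.

62800 Gt C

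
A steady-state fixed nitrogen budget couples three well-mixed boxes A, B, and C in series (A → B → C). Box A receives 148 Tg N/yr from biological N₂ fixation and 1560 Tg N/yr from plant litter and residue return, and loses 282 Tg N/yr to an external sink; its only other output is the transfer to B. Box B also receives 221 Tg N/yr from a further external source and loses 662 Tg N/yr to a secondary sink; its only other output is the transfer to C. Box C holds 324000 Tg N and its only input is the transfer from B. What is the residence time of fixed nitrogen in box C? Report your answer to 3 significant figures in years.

329 yr

Box A: F(A→B) = (148 + 1560) − 282 = 1426.0 Tg N/yr.
Box B: F(B→C) = (1426.0 + 221) − 662 = 985.00 Tg N/yr.
Box C throughput = its input = 985.00 Tg N/yr; τ = 324000 / 985.00 = 328.9 yr.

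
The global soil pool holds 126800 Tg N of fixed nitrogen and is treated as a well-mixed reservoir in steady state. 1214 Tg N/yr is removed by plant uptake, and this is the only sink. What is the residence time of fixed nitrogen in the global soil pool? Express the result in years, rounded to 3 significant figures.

104 yr

τ = M / F = 126800 / 1214 = 104.4 yr.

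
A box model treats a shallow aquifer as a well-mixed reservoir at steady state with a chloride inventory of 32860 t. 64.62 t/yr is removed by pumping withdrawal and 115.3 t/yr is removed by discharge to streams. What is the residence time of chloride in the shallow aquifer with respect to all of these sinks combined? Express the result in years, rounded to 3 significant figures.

183 yr

Total removal flux = 64.62 + 115.3 = 179.92 t/yr.
τ = M / ΣF_out = 32860 / 179.92 = 182.6 yr.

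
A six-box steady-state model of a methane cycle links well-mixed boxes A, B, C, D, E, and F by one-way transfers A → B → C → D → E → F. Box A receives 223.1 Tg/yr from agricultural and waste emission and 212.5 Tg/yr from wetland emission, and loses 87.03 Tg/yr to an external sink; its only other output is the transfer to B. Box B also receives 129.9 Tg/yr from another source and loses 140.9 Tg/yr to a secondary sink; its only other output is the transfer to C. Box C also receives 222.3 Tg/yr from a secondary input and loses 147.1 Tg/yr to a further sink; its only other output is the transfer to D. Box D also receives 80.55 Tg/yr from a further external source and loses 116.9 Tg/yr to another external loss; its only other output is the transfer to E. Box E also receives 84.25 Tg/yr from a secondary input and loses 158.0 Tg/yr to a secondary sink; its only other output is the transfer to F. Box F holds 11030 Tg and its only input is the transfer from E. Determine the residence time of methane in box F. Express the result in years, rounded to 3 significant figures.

36.4 yr

Box A: F(A→B) = (223.1 + 212.5) − 87.03 = 348.57 Tg/yr.
Box B: F(B→C) = (348.57 + 129.9) − 140.9 = 337.57 Tg/yr.
Box C: F(C→D) = (337.57 + 222.3) − 147.1 = 412.77 Tg/yr.
Box D: F(D→E) = (412.77 + 80.55) − 116.9 = 376.42 Tg/yr.
Box E: F(E→F) = (376.42 + 84.25) − 158.0 = 302.67 Tg/yr.
Box F throughput = its input = 302.67 Tg/yr; τ = 11030 / 302.67 = 36.44 yr.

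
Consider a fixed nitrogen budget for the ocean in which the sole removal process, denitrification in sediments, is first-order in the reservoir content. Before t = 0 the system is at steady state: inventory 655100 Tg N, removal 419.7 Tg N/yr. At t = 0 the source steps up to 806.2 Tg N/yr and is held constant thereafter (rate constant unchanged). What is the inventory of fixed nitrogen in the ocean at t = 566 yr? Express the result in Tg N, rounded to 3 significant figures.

Residence time τ = M₀/F₀ = 1561 yr. The eventual steady state is M_∞ = M₀·(F₁/F₀) = 655100 × 806.2/419.7 = 1.2584×10^6 Tg N.
The anomaly ΔM(t) = M(t) − M_∞ decays as ΔM₀·e^(−t/τ) with ΔM₀ = 655100 − 1.2584×10^6 = −603300 Tg N.
At t = 566 yr, e^(−t/τ) = e^(−0.3626) = 0.6959, so ΔM = −419800 Tg N and M = 1.2584×10^6 − 419800 = 838590 Tg N.

839000 Tg N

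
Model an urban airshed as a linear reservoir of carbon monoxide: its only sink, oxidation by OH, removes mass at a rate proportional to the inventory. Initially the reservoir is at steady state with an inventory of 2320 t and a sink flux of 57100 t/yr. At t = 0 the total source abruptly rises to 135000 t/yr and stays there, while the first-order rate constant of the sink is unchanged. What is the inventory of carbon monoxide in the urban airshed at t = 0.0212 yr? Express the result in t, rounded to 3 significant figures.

3610 t

τ = M₀/F₀ = 2320/57100 = 0.04063 yr; rate constant k = 1/τ.
New steady state M_∞ = F₁/k = F₁·τ = 135000 × 0.04063 = 5485.1 t.
M(t) = M_∞ + (M₀ − M_∞)·e^(−t/τ); t/τ = 0.0212/0.04063 = 0.5218, so e^(−t/τ) = 0.5935.
M(t) = 5485.1 − 3165 × 0.5935 = 3606.7 t.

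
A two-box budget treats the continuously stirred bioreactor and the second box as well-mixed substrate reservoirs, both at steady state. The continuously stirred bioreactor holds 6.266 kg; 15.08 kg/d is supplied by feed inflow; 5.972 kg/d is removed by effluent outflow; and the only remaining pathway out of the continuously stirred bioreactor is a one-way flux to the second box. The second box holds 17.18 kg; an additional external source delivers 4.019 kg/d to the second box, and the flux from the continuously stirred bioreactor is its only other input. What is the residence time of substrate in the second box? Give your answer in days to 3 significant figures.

Balance the continuously stirred bioreactor: ΣF_in = 15.080 kg/d.
Flux to the second box = ΣF_in − (5.972) = 9.1080 kg/d.
Total input to the second box = 9.1080 + 4.019 = 13.127 kg/d; at steady state this equals its total output.
τ = M / F = 17.18 / 13.127 = 1.309 d.

1.31 d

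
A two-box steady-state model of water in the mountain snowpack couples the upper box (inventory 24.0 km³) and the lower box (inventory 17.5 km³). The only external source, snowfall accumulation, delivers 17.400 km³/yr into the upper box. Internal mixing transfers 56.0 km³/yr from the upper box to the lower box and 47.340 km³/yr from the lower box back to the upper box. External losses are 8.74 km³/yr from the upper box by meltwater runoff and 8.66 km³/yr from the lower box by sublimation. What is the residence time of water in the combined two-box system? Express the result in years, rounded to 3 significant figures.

2.39 yr

For the system as a whole, the A↔B exchange is internal and contributes nothing to the throughput; only the external sinks remove mass.
M_total = 24.0 + 17.5 = 41.500 km³.
ΣF_external_out = 8.74 + 8.66 = 17.400 km³/yr.
τ = M_total / ΣF_ext = 41.500 / 17.400 = 2.385 yr.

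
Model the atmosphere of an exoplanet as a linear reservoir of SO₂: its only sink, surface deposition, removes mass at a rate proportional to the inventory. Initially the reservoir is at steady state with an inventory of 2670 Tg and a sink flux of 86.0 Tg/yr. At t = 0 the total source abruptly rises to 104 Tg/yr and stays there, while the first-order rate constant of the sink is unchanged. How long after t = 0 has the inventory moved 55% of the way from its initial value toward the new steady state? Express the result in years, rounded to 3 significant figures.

24.8 yr

τ = M₀/F₀ = 2670/86.0 = 31.05 yr.
The remaining gap fraction is e^(−t/τ); 55% covered ⇒ e^(−t/τ) = 0.450.
t = −τ ln(0.450) = 31.05 × 0.7985 = 24.79 yr.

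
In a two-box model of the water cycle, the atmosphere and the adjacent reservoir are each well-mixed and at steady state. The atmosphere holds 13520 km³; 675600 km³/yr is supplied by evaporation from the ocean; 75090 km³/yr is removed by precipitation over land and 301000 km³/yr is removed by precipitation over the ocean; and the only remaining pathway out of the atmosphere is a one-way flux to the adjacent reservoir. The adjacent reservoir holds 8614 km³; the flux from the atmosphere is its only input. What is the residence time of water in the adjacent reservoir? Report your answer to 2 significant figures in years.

Balance the atmosphere: ΣF_in = 675600 km³/yr.
Flux to the adjacent reservoir = ΣF_in − (75090 + 301000) = 299510 km³/yr.
At steady state the output of the adjacent reservoir equals its input, 299510 km³/yr.
τ = M / F = 8614 / 299510 = 0.02876 yr.

0.029 yr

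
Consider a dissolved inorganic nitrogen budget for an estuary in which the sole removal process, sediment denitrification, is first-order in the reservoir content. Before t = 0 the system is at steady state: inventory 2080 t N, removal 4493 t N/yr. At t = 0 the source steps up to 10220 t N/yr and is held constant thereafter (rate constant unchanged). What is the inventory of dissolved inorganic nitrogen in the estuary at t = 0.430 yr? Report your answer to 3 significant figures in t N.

3680 t N

The sink rate constant is k = F₀/M₀ = 4493/2080 = 2.160 yr⁻¹.
Solving dM/dt = F₁ − kM with M(0) = M₀ gives M(t) = F₁/k + (M₀ − F₁/k)·e^(−kt).
F₁/k = 10220/2.160 = 4731.3 t N; kt = 2.160 × 0.430 = 0.9288, e^(−kt) = 0.3950.
M(0.430) = 4731.3 + (2080 − 4731.3) × 0.3950 = 4731.3 − 1047 = 3684.0 t N.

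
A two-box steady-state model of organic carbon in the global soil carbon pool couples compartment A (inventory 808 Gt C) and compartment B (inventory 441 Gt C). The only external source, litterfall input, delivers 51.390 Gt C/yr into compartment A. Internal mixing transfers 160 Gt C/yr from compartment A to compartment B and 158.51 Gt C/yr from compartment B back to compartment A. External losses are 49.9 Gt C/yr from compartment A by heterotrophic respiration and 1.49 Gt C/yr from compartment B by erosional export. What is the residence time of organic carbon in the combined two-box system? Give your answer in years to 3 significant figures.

For the system as a whole, the A↔B exchange is internal and contributes nothing to the throughput; only the external sinks remove mass.
M_total = 808 + 441 = 1249.0 Gt C.
ΣF_external_out = 49.9 + 1.49 = 51.390 Gt C/yr.
τ = M_total / ΣF_ext = 1249.0 / 51.390 = 24.30 yr.

24.3 yr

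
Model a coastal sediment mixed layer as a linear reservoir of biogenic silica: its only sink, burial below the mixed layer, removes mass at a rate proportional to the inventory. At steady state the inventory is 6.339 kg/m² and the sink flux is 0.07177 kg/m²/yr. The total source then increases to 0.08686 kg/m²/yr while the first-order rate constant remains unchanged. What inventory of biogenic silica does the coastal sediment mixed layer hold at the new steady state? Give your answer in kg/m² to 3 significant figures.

7.67 kg/m²

Rate constant k = F/M = 0.07177 / 6.339 = 0.01132 yr⁻¹.
At the new steady state, source = k·M_new ⇒ M_new = 0.08686 / 0.01132 = 7.672 kg/m².
(Equivalently M_new = M × F_new/F_old = 6.339 × 0.08686/0.07177.)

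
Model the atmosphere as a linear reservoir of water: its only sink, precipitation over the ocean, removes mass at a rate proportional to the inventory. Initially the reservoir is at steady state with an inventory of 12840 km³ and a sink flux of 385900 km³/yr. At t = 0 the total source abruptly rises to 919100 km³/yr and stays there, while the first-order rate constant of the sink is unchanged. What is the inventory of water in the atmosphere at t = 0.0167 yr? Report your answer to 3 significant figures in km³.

19800 km³

The sink rate constant is k = F₀/M₀ = 385900/12840 = 30.05 yr⁻¹.
Solving dM/dt = F₁ − kM with M(0) = M₀ gives M(t) = F₁/k + (M₀ − F₁/k)·e^(−kt).
F₁/k = 919100/30.05 = 30581 km³; kt = 30.05 × 0.0167 = 0.5019, e^(−kt) = 0.6054.
M(0.0167) = 30581 + (12840 − 30581) × 0.6054 = 30581 − 10740 = 19841 km³.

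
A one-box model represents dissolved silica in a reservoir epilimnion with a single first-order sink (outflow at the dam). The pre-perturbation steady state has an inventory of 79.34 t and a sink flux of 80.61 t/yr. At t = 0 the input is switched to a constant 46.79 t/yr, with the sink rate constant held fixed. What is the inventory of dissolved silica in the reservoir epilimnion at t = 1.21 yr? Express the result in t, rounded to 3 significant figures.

55.8 t

Residence time τ = M₀/F₀ = 0.9842 yr. The eventual steady state is M_∞ = M₀·(F₁/F₀) = 79.34 × 46.79/80.61 = 46.053 t.
The anomaly ΔM(t) = M(t) − M_∞ decays as ΔM₀·e^(−t/τ) with ΔM₀ = 79.34 − 46.053 = 33.29 t.
At t = 1.21 yr, e^(−t/τ) = e^(−1.229) = 0.2925, so ΔM = 9.736 t and M = 46.053 + 9.736 = 55.789 t.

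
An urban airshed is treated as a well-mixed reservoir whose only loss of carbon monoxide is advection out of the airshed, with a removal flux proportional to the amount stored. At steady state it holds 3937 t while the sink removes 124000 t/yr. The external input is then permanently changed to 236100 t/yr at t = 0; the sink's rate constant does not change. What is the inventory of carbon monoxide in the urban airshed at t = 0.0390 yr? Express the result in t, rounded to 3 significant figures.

6450 t

τ = M₀/F₀ = 3937/124000 = 0.03175 yr; rate constant k = 1/τ.
New steady state M_∞ = F₁/k = F₁·τ = 236100 × 0.03175 = 7496.2 t.
M(t) = M_∞ + (M₀ − M_∞)·e^(−t/τ); t/τ = 0.0390/0.03175 = 1.228, so e^(−t/τ) = 0.2928.
M(t) = 7496.2 − 3559 × 0.2928 = 6454.1 t.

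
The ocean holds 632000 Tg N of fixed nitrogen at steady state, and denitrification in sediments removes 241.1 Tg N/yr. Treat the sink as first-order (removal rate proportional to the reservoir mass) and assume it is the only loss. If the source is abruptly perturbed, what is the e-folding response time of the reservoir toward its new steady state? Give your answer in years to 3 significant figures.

For a linear reservoir the response time equals the residence time τ = M/F.
τ = 632000 / 241.1 = 2621 yr.

2620 yr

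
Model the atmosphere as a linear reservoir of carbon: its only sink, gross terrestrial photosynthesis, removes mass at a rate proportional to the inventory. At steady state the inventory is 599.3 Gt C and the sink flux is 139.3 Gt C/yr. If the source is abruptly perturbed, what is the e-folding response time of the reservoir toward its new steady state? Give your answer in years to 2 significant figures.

4.3 yr

For a linear reservoir the response time equals the residence time τ = M/F.
τ = 599.3 / 139.3 = 4.302 yr.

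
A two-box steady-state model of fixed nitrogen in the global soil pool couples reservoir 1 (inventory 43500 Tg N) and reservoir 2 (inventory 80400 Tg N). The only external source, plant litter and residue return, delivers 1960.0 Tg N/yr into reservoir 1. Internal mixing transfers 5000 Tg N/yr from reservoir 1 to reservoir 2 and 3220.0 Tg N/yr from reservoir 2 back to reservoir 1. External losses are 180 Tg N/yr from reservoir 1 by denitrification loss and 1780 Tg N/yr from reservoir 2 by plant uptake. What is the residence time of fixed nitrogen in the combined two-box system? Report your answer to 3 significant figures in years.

Residence time in the combined system uses the total inventory and the total *external* removal — internal exchanges between the two boxes cancel.
M_total = 43500 + 80400 = 123900 Tg N.
ΣF_external_out = 180 + 1780 = 1960.0 Tg N/yr.
τ = M_total / ΣF_ext = 123900 / 1960.0 = 63.21 yr.

63.2 yr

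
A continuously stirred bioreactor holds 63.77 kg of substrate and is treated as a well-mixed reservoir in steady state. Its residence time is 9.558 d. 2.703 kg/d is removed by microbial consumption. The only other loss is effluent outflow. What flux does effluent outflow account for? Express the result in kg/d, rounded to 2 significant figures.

Total removal F = M/τ = 63.77 / 9.558 = 6.672 kg/d.
Effluent outflow = F − (2.703) = 6.672 − 2.703 = 3.969 kg/d.

4.0 kg/d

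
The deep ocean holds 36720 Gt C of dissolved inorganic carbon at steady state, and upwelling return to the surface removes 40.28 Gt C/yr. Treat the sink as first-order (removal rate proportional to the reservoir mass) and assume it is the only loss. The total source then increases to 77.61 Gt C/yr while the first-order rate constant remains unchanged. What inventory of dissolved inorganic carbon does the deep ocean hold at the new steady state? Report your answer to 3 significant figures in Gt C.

70800 Gt C

Rate constant k = F/M = 40.28 / 36720 = 0.001097 yr⁻¹.
At the new steady state, source = k·M_new ⇒ M_new = 77.61 / 0.001097 = 70750 Gt C.
(Equivalently M_new = M × F_new/F_old = 36720 × 77.61/40.28.)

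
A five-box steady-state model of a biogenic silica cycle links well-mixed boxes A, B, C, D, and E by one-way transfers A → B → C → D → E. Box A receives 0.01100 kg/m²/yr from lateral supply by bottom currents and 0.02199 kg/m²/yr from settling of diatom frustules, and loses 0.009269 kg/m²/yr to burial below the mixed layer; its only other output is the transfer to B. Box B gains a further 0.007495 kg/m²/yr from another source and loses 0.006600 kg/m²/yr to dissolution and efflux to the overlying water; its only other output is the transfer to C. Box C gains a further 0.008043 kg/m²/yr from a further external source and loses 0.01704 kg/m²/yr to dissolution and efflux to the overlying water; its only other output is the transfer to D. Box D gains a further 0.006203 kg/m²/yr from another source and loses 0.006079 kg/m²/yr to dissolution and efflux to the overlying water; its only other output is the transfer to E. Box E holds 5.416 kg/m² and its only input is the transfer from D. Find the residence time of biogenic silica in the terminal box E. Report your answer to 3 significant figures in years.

344 yr

Box A: F(A→B) = (0.01100 + 0.02199) − 0.009269 = 0.023721 kg/m²/yr.
Box B: F(B→C) = (0.023721 + 0.007495) − 0.006600 = 0.024616 kg/m²/yr.
Box C: F(C→D) = (0.024616 + 0.008043) − 0.01704 = 0.015619 kg/m²/yr.
Box D: F(D→E) = (0.015619 + 0.006203) − 0.006079 = 0.015743 kg/m²/yr.
Box E throughput = its input = 0.015743 kg/m²/yr; τ = 5.416 / 0.015743 = 344.0 yr.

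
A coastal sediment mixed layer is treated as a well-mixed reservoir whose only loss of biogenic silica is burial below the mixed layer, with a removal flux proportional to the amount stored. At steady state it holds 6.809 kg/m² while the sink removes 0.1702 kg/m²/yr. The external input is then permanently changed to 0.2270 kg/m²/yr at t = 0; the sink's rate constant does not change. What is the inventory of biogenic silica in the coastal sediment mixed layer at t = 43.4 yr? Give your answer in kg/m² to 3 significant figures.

τ = M₀/F₀ = 6.809/0.1702 = 40.01 yr; rate constant k = 1/τ.
New steady state M_∞ = F₁/k = F₁·τ = 0.2270 × 40.01 = 9.0813 kg/m².
M(t) = M_∞ + (M₀ − M_∞)·e^(−t/τ); t/τ = 43.4/40.01 = 1.085, so e^(−t/τ) = 0.3380.
M(t) = 9.0813 − 2.272 × 0.3380 = 8.3134 kg/m².

8.31 kg/m²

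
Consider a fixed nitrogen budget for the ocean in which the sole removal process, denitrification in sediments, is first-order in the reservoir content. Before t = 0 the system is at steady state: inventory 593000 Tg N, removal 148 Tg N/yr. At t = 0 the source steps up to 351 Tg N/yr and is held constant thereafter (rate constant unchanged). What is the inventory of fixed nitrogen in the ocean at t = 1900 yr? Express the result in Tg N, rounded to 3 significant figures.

900000 Tg N

τ = M₀/F₀ = 593000/148 = 4007 yr; rate constant k = 1/τ.
New steady state M_∞ = F₁/k = F₁·τ = 351 × 4007 = 1.4064×10^6 Tg N.
M(t) = M_∞ + (M₀ − M_∞)·e^(−t/τ); t/τ = 1900/4007 = 0.4742, so e^(−t/τ) = 0.6224.
M(t) = 1.4064×10^6 − 813400 × 0.6224 = 900140 Tg N.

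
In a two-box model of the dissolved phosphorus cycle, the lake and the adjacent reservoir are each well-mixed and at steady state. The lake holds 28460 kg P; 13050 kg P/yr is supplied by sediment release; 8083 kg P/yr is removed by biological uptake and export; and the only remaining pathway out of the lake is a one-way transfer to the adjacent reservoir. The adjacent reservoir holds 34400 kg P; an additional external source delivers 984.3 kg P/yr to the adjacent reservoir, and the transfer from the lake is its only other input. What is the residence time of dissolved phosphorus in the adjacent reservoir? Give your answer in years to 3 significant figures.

5.78 yr

Balance the lake: ΣF_in = 13050 kg P/yr.
Transfer to the adjacent reservoir = ΣF_in − (8083) = 4967.0 kg P/yr.
Total input to the adjacent reservoir = 4967.0 + 984.3 = 5951.3 kg P/yr; at steady state this equals its total output.
τ = M / F = 34400 / 5951.3 = 5.780 yr.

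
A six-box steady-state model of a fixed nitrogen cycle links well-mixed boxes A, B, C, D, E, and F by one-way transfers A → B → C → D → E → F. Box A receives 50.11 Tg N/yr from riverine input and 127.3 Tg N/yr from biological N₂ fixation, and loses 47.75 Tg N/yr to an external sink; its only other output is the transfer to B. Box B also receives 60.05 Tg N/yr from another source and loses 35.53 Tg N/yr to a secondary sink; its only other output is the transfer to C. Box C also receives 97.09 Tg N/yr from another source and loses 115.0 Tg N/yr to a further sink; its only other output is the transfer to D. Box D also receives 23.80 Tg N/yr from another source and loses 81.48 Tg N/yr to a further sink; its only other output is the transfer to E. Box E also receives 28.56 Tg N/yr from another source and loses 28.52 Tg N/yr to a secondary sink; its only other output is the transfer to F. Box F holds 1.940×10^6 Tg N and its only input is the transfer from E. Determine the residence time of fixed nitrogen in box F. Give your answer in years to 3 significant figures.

Box A: F(A→B) = (50.11 + 127.3) − 47.75 = 129.66 Tg N/yr.
Box B: F(B→C) = (129.66 + 60.05) − 35.53 = 154.18 Tg N/yr.
Box C: F(C→D) = (154.18 + 97.09) − 115.0 = 136.27 Tg N/yr.
Box D: F(D→E) = (136.27 + 23.80) − 81.48 = 78.590 Tg N/yr.
Box E: F(E→F) = (78.590 + 28.56) − 28.52 = 78.630 Tg N/yr.
Box F throughput = its input = 78.630 Tg N/yr; τ = 1.940×10^6 / 78.630 = 24670 yr.

24700 yr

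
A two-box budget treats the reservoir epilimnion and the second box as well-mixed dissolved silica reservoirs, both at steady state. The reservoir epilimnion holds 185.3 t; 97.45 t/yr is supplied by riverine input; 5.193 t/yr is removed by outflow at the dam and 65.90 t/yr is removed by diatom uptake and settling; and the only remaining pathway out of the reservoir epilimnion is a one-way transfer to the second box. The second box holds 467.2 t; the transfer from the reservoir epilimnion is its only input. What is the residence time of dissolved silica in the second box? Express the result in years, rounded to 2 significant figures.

18 yr

Balance the reservoir epilimnion: ΣF_in = 97.450 t/yr.
Transfer to the second box = ΣF_in − (5.193 + 65.90) = 26.357 t/yr.
At steady state the output of the second box equals its input, 26.357 t/yr.
τ = M / F = 467.2 / 26.357 = 17.73 yr.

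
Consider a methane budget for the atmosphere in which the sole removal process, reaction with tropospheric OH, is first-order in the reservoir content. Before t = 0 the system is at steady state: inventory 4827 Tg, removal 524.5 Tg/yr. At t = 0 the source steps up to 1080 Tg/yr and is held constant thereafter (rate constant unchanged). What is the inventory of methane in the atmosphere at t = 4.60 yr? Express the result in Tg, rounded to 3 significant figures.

The sink rate constant is k = F₀/M₀ = 524.5/4827 = 0.1087 yr⁻¹.
Solving dM/dt = F₁ − kM with M(0) = M₀ gives M(t) = F₁/k + (M₀ − F₁/k)·e^(−kt).
F₁/k = 1080/0.1087 = 9939.3 Tg; kt = 0.1087 × 4.60 = 0.4998, e^(−kt) = 0.6066.
M(4.60) = 9939.3 + (4827 − 9939.3) × 0.6066 = 9939.3 − 3101 = 6838.0 Tg.

6840 Tg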